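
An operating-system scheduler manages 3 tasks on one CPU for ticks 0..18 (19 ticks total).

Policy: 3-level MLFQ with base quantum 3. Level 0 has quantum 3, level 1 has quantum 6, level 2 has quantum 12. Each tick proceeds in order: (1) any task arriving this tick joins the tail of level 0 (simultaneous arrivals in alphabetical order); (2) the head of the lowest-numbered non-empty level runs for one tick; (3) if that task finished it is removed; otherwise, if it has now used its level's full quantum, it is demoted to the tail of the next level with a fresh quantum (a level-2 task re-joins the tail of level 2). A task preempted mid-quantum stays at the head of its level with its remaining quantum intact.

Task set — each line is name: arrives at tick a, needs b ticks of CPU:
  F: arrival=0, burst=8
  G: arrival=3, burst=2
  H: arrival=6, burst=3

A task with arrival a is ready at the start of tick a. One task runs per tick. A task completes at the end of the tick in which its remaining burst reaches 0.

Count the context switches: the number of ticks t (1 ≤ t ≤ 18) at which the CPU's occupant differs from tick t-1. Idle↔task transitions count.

t=0: L0/L1/L2 = F/-/- → run F
t=1: L0/L1/L2 = F/-/- → run F
t=2: L0/L1/L2 = F/-/- → run F
t=3: L0/L1/L2 = G/F/- → run G
t=4: L0/L1/L2 = G/F/- → run G
t=5: L0/L1/L2 = -/F/- → run F
t=6: L0/L1/L2 = H/F/- → run H
t=7: L0/L1/L2 = H/F/- → run H
t=8: L0/L1/L2 = H/F/- → run H
t=9: L0/L1/L2 = -/F/- → run F
t=10: L0/L1/L2 = -/F/- → run F
t=11: L0/L1/L2 = -/F/- → run F
t=12: L0/L1/L2 = -/F/- → run F
t=13: (idle)
t=14: (idle)
t=15: (idle)
t=16: (idle)
t=17: (idle)
t=18: (idle)

context switches = 5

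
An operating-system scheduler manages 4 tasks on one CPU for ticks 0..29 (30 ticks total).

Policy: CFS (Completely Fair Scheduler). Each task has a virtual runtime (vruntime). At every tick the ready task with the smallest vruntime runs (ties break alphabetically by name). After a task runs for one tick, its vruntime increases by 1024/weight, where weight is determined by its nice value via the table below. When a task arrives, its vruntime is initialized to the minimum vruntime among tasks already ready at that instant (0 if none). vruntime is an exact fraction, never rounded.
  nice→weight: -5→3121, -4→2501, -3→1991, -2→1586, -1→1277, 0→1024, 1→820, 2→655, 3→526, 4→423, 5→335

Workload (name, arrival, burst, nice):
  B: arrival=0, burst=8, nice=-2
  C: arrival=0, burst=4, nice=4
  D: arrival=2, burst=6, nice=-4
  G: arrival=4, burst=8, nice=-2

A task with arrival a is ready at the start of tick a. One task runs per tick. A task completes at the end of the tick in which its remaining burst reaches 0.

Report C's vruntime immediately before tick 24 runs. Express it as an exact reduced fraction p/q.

t=0: vr[B=0 C=0] → run B
t=1: vr[B=512/793 C=0] → run C
t=2: vr[B=512/793 C=1024/423 D=512/793] → run B
t=3: vr[B=1024/793 C=1024/423 D=512/793] → run D
t=4: vr[B=1024/793 C=1024/423 D=34304/32513 G=34304/32513] → run D
t=5: vr[B=1024/793 C=1024/423 D=47616/32513 G=34304/32513] → run G
t=6: vr[B=1024/793 C=1024/423 D=47616/32513 G=55296/32513] → run B
t=7: vr[B=1536/793 C=1024/423 D=47616/32513 G=55296/32513] → run D
t=8: vr[B=1536/793 C=1024/423 D=60928/32513 G=55296/32513] → run G
t=9: vr[B=1536/793 C=1024/423 D=60928/32513 G=76288/32513] → run D
t=10: vr[B=1536/793 C=1024/423 D=74240/32513 G=76288/32513] → run B
t=11: vr[B=2048/793 C=1024/423 D=74240/32513 G=76288/32513] → run D
t=12: vr[B=2048/793 C=1024/423 D=87552/32513 G=76288/32513] → run G
t=13: vr[B=2048/793 C=1024/423 D=87552/32513 G=97280/32513] → run C
t=14: vr[B=2048/793 C=2048/423 D=87552/32513 G=97280/32513] → run B
t=15: vr[B=2560/793 C=2048/423 D=87552/32513 G=97280/32513] → run D
t=16: vr[B=2560/793 C=2048/423 G=97280/32513] → run G
t=17: vr[B=2560/793 C=2048/423 G=118272/32513] → run B
t=18: vr[B=3072/793 C=2048/423 G=118272/32513] → run G
t=19: vr[B=3072/793 C=2048/423 G=139264/32513] → run B
t=20: vr[B=3584/793 C=2048/423 G=139264/32513] → run G
t=21: vr[B=3584/793 C=2048/423 G=160256/32513] → run B
t=22: vr[C=2048/423 G=160256/32513] → run C
t=23: vr[C=1024/141 G=160256/32513] → run G
t=24: vr[C=1024/141 G=181248/32513] → run G
t=25: vr[C=1024/141] → run C
t=26: (idle)
t=27: (idle)
t=28: (idle)
t=29: (idle)

vruntime(C, start of tick 24) = 1024/141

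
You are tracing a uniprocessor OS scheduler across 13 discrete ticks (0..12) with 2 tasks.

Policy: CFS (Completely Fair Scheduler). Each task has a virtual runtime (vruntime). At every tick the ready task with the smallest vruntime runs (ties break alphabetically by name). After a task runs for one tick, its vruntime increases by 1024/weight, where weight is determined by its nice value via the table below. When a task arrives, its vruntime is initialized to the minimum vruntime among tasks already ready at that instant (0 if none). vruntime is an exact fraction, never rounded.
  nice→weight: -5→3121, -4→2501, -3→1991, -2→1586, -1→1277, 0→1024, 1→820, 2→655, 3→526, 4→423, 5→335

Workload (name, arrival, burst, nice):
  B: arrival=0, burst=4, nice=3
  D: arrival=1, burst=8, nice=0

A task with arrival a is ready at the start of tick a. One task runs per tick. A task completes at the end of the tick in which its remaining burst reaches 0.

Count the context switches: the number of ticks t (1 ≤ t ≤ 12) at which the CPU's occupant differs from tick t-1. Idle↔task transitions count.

context switches = 6

t=0: vr[B=0] → run B
t=1: vr[B=512/263 D=512/263] → run B
t=2: vr[B=1024/263 D=512/263] → run D
t=3: vr[B=1024/263 D=775/263] → run D
t=4: vr[B=1024/263 D=1038/263] → run B
t=5: vr[B=1536/263 D=1038/263] → run D
t=6: vr[B=1536/263 D=1301/263] → run D
t=7: vr[B=1536/263 D=1564/263] → run B
t=8: vr[D=1564/263] → run D
t=9: vr[D=1827/263] → run D
t=10: vr[D=2090/263] → run D
t=11: vr[D=2353/263] → run D
t=12: (idle)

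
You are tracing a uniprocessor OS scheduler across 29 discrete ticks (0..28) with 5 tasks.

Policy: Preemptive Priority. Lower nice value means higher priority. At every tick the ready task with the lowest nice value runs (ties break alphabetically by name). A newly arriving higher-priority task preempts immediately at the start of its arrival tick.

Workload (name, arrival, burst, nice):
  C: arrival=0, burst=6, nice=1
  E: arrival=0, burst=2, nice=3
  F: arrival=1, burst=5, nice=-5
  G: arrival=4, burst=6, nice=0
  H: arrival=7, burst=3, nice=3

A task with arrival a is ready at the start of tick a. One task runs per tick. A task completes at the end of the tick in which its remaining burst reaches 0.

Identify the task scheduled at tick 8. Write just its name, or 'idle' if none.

running at tick 8 = G

t=0: ready={C,E} → run C
t=1: ready={C,E,F} → run F
t=2: ready={C,E,F} → run F
t=3: ready={C,E,F} → run F
t=4: ready={C,E,F,G} → run F
t=5: ready={C,E,F,G} → run F
t=6: ready={C,E,G} → run G
t=7: ready={C,E,G,H} → run G
t=8: ready={C,E,G,H} → run G
t=9: ready={C,E,G,H} → run G
t=10: ready={C,E,G,H} → run G
t=11: ready={C,E,G,H} → run G
t=12: ready={C,E,H} → run C
t=13: ready={C,E,H} → run C
t=14: ready={C,E,H} → run C
t=15: ready={C,E,H} → run C
t=16: ready={C,E,H} → run C
t=17: ready={E,H} → run E
t=18: ready={E,H} → run E
t=19: ready={H} → run H
t=20: ready={H} → run H
t=21: ready={H} → run H
t=22: (idle)
t=23: (idle)
t=24: (idle)
t=25: (idle)
t=26: (idle)
t=27: (idle)
t=28: (idle)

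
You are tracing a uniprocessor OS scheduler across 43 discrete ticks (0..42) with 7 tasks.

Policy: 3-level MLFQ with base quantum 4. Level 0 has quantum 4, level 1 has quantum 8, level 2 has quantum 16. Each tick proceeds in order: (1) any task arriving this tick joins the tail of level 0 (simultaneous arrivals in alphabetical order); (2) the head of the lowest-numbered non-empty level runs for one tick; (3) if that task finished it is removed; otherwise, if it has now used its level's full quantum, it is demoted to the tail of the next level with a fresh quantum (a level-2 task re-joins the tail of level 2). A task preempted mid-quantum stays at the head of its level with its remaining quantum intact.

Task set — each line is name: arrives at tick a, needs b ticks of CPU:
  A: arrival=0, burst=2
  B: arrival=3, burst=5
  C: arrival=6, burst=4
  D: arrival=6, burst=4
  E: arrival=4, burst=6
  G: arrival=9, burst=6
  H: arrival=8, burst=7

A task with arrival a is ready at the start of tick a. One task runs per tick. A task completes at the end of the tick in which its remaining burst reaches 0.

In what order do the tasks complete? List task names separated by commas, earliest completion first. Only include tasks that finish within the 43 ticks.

completion order = A, C, D, B, E, H, G

t=0: L0/L1/L2 = A/-/- → run A
t=1: L0/L1/L2 = A/-/- → run A
t=2: (idle)
t=3: L0/L1/L2 = B/-/- → run B
t=4: L0/L1/L2 = BE/-/- → run B
t=5: L0/L1/L2 = BE/-/- → run B
t=6: L0/L1/L2 = BECD/-/- → run B
t=7: L0/L1/L2 = ECD/B/- → run E
t=8: L0/L1/L2 = ECDH/B/- → run E
t=9: L0/L1/L2 = ECDHG/B/- → run E
t=10: L0/L1/L2 = ECDHG/B/- → run E
t=11: L0/L1/L2 = CDHG/BE/- → run C
t=12: L0/L1/L2 = CDHG/BE/- → run C
t=13: L0/L1/L2 = CDHG/BE/- → run C
t=14: L0/L1/L2 = CDHG/BE/- → run C
t=15: L0/L1/L2 = DHG/BE/- → run D
t=16: L0/L1/L2 = DHG/BE/- → run D
t=17: L0/L1/L2 = DHG/BE/- → run D
t=18: L0/L1/L2 = DHG/BE/- → run D
t=19: L0/L1/L2 = HG/BE/- → run H
t=20: L0/L1/L2 = HG/BE/- → run H
t=21: L0/L1/L2 = HG/BE/- → run H
t=22: L0/L1/L2 = HG/BE/- → run H
t=23: L0/L1/L2 = G/BEH/- → run G
t=24: L0/L1/L2 = G/BEH/- → run G
t=25: L0/L1/L2 = G/BEH/- → run G
t=26: L0/L1/L2 = G/BEH/- → run G
t=27: L0/L1/L2 = -/BEHG/- → run B
t=28: L0/L1/L2 = -/EHG/- → run E
t=29: L0/L1/L2 = -/EHG/- → run E
t=30: L0/L1/L2 = -/HG/- → run H
t=31: L0/L1/L2 = -/HG/- → run H
t=32: L0/L1/L2 = -/HG/- → run H
t=33: L0/L1/L2 = -/G/- → run G
t=34: L0/L1/L2 = -/G/- → run G
t=35: (idle)
t=36: (idle)
t=37: (idle)
t=38: (idle)
t=39: (idle)
t=40: (idle)
t=41: (idle)
t=42: (idle)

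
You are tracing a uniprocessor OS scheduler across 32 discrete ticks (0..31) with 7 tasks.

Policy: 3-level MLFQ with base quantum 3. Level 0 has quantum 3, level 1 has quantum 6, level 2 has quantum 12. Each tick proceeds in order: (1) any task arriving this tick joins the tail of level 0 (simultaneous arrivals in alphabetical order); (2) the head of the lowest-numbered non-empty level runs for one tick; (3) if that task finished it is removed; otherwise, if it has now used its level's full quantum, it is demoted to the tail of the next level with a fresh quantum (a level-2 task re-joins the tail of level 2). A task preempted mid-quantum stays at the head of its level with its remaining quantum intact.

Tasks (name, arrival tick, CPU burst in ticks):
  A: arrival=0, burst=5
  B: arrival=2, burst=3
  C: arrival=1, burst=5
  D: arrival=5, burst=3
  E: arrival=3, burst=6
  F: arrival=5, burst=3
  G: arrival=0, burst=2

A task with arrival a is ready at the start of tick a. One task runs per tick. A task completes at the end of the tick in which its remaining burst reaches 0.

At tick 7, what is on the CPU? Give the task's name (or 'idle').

t=0: L0/L1/L2 = AG/-/- → run A
t=1: L0/L1/L2 = AGC/-/- → run A
t=2: L0/L1/L2 = AGCB/-/- → run A
t=3: L0/L1/L2 = GCBE/A/- → run G
t=4: L0/L1/L2 = GCBE/A/- → run G
t=5: L0/L1/L2 = CBEDF/A/- → run C
t=6: L0/L1/L2 = CBEDF/A/- → run C
t=7: L0/L1/L2 = CBEDF/A/- → run C
t=8: L0/L1/L2 = BEDF/AC/- → run B
t=9: L0/L1/L2 = BEDF/AC/- → run B
t=10: L0/L1/L2 = BEDF/AC/- → run B
t=11: L0/L1/L2 = EDF/AC/- → run E
t=12: L0/L1/L2 = EDF/AC/- → run E
t=13: L0/L1/L2 = EDF/AC/- → run E
t=14: L0/L1/L2 = DF/ACE/- → run D
t=15: L0/L1/L2 = DF/ACE/- → run D
t=16: L0/L1/L2 = DF/ACE/- → run D
t=17: L0/L1/L2 = F/ACE/- → run F
t=18: L0/L1/L2 = F/ACE/- → run F
t=19: L0/L1/L2 = F/ACE/- → run F
t=20: L0/L1/L2 = -/ACE/- → run A
t=21: L0/L1/L2 = -/ACE/- → run A
t=22: L0/L1/L2 = -/CE/- → run C
t=23: L0/L1/L2 = -/CE/- → run C
t=24: L0/L1/L2 = -/E/- → run E
t=25: L0/L1/L2 = -/E/- → run E
t=26: L0/L1/L2 = -/E/- → run E
t=27: (idle)
t=28: (idle)
t=29: (idle)
t=30: (idle)
t=31: (idle)

running at tick 7 = C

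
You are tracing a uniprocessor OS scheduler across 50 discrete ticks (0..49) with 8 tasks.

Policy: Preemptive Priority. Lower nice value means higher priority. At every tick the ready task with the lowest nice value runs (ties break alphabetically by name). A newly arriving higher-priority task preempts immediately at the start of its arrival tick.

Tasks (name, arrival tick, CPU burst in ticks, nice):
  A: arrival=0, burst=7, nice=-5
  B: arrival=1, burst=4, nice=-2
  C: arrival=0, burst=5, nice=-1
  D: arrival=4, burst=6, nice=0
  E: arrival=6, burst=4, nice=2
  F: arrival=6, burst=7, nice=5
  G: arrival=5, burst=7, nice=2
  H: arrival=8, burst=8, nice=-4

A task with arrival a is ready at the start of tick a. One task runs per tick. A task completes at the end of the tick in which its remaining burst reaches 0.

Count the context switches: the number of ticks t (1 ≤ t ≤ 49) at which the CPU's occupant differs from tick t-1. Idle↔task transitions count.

t=0: ready={A,C} → run A
t=1: ready={A,B,C} → run A
t=2: ready={A,B,C} → run A
t=3: ready={A,B,C} → run A
t=4: ready={A,B,C,D} → run A
t=5: ready={A,B,C,D,G} → run A
t=6: ready={A,B,C,D,E,F,G} → run A
t=7: ready={B,C,D,E,F,G} → run B
t=8: ready={B,C,D,E,F,G,H} → run H
t=9: ready={B,C,D,E,F,G,H} → run H
t=10: ready={B,C,D,E,F,G,H} → run H
t=11: ready={B,C,D,E,F,G,H} → run H
t=12: ready={B,C,D,E,F,G,H} → run H
t=13: ready={B,C,D,E,F,G,H} → run H
t=14: ready={B,C,D,E,F,G,H} → run H
t=15: ready={B,C,D,E,F,G,H} → run H
t=16: ready={B,C,D,E,F,G} → run B
t=17: ready={B,C,D,E,F,G} → run B
t=18: ready={B,C,D,E,F,G} → run B
t=19: ready={C,D,E,F,G} → run C
t=20: ready={C,D,E,F,G} → run C
t=21: ready={C,D,E,F,G} → run C
t=22: ready={C,D,E,F,G} → run C
t=23: ready={C,D,E,F,G} → run C
t=24: ready={D,E,F,G} → run D
t=25: ready={D,E,F,G} → run D
t=26: ready={D,E,F,G} → run D
t=27: ready={D,E,F,G} → run D
t=28: ready={D,E,F,G} → run D
t=29: ready={D,E,F,G} → run D
t=30: ready={E,F,G} → run E
t=31: ready={E,F,G} → run E
t=32: ready={E,F,G} → run E
t=33: ready={E,F,G} → run E
t=34: ready={F,G} → run G
t=35: ready={F,G} → run G
t=36: ready={F,G} → run G
t=37: ready={F,G} → run G
t=38: ready={F,G} → run G
t=39: ready={F,G} → run G
t=40: ready={F,G} → run G
t=41: ready={F} → run F
t=42: ready={F} → run F
t=43: ready={F} → run F
t=44: ready={F} → run F
t=45: ready={F} → run F
t=46: ready={F} → run F
t=47: ready={F} → run F
t=48: (idle)
t=49: (idle)

context switches = 9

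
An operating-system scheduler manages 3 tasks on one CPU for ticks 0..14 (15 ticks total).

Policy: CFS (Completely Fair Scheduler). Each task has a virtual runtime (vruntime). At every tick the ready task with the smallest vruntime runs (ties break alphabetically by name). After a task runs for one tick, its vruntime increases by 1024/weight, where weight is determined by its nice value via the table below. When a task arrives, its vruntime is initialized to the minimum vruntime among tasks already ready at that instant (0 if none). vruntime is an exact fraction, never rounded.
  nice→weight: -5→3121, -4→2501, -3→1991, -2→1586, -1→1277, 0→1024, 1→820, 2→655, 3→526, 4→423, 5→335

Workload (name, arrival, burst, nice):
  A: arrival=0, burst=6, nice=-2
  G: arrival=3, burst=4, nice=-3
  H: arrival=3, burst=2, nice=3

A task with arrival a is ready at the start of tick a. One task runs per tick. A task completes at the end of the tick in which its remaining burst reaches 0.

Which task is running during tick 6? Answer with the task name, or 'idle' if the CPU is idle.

t=0: vr[A=0] → run A
t=1: vr[A=512/793] → run A
t=2: vr[A=1024/793] → run A
t=3: vr[A=1536/793 G=1536/793 H=1536/793] → run A
t=4: vr[A=2048/793 G=1536/793 H=1536/793] → run G
t=5: vr[A=2048/793 G=3870208/1578863 H=1536/793] → run H
t=6: vr[A=2048/793 G=3870208/1578863 H=809984/208559] → run G
t=7: vr[A=2048/793 G=4682240/1578863 H=809984/208559] → run A
t=8: vr[A=2560/793 G=4682240/1578863 H=809984/208559] → run G
t=9: vr[A=2560/793 G=5494272/1578863 H=809984/208559] → run A
t=10: vr[G=5494272/1578863 H=809984/208559] → run G
t=11: vr[H=809984/208559] → run H
t=12: (idle)
t=13: (idle)
t=14: (idle)

running at tick 6 = G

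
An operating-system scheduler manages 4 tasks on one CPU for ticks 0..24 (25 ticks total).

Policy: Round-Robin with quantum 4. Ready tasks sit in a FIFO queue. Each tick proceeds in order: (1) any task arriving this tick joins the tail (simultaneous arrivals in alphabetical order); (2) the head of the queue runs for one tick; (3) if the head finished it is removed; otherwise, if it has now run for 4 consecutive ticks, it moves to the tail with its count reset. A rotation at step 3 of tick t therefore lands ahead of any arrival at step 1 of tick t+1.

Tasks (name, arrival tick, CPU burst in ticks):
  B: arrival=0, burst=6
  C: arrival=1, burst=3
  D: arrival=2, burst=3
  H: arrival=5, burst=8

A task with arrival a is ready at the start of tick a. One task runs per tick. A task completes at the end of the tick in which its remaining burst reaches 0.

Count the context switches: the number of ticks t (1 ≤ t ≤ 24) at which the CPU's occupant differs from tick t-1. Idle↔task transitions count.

t=0: queue=[B] q_used=0 → run B
t=1: queue=[B,C] q_used=1 → run B
t=2: queue=[B,C,D] q_used=2 → run B
t=3: queue=[B,C,D] q_used=3 → run B
t=4: queue=[C,D,B] q_used=0 → run C
t=5: queue=[C,D,B,H] q_used=1 → run C
t=6: queue=[C,D,B,H] q_used=2 → run C
t=7: queue=[D,B,H] q_used=0 → run D
t=8: queue=[D,B,H] q_used=1 → run D
t=9: queue=[D,B,H] q_used=2 → run D
t=10: queue=[B,H] q_used=0 → run B
t=11: queue=[B,H] q_used=1 → run B
t=12: queue=[H] q_used=0 → run H
t=13: queue=[H] q_used=1 → run H
t=14: queue=[H] q_used=2 → run H
t=15: queue=[H] q_used=3 → run H
t=16: queue=[H] q_used=0 → run H
t=17: queue=[H] q_used=1 → run H
t=18: queue=[H] q_used=2 → run H
t=19: queue=[H] q_used=3 → run H
t=20: (idle)
t=21: (idle)
t=22: (idle)
t=23: (idle)
t=24: (idle)

context switches = 5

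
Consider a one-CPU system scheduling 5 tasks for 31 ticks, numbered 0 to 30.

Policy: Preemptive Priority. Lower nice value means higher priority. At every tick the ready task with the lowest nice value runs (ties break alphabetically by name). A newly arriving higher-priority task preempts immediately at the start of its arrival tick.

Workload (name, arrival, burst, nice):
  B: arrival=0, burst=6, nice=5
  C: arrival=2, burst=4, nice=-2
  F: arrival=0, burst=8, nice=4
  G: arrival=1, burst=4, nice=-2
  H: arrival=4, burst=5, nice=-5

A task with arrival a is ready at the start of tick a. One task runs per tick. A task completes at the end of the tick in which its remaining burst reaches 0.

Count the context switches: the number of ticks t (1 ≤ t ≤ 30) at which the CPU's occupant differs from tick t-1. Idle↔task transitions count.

context switches = 8

t=0: ready={B,F} → run F
t=1: ready={B,F,G} → run G
t=2: ready={B,C,F,G} → run C
t=3: ready={B,C,F,G} → run C
t=4: ready={B,C,F,G,H} → run H
t=5: ready={B,C,F,G,H} → run H
t=6: ready={B,C,F,G,H} → run H
t=7: ready={B,C,F,G,H} → run H
t=8: ready={B,C,F,G,H} → run H
t=9: ready={B,C,F,G} → run C
t=10: ready={B,C,F,G} → run C
t=11: ready={B,F,G} → run G
t=12: ready={B,F,G} → run G
t=13: ready={B,F,G} → run G
t=14: ready={B,F} → run F
t=15: ready={B,F} → run F
t=16: ready={B,F} → run F
t=17: ready={B,F} → run F
t=18: ready={B,F} → run F
t=19: ready={B,F} → run F
t=20: ready={B,F} → run F
t=21: ready={B} → run B
t=22: ready={B} → run B
t=23: ready={B} → run B
t=24: ready={B} → run B
t=25: ready={B} → run B
t=26: ready={B} → run B
t=27: (idle)
t=28: (idle)
t=29: (idle)
t=30: (idle)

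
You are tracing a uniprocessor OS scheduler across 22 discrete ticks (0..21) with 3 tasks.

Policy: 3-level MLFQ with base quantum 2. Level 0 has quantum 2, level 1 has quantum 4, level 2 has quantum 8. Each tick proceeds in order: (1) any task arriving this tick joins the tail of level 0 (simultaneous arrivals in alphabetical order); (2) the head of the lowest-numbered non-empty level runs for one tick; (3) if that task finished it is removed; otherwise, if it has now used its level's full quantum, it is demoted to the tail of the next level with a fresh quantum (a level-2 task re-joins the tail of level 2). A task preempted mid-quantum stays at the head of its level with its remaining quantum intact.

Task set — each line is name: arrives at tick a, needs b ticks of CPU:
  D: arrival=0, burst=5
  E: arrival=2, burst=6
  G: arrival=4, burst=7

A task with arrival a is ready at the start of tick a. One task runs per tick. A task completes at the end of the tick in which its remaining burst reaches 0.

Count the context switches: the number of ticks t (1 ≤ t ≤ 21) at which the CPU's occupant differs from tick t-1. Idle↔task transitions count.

t=0: L0/L1/L2 = D/-/- → run D
t=1: L0/L1/L2 = D/-/- → run D
t=2: L0/L1/L2 = E/D/- → run E
t=3: L0/L1/L2 = E/D/- → run E
t=4: L0/L1/L2 = G/DE/- → run G
t=5: L0/L1/L2 = G/DE/- → run G
t=6: L0/L1/L2 = -/DEG/- → run D
t=7: L0/L1/L2 = -/DEG/- → run D
t=8: L0/L1/L2 = -/DEG/- → run D
t=9: L0/L1/L2 = -/EG/- → run E
t=10: L0/L1/L2 = -/EG/- → run E
t=11: L0/L1/L2 = -/EG/- → run E
t=12: L0/L1/L2 = -/EG/- → run E
t=13: L0/L1/L2 = -/G/- → run G
t=14: L0/L1/L2 = -/G/- → run G
t=15: L0/L1/L2 = -/G/- → run G
t=16: L0/L1/L2 = -/G/- → run G
t=17: L0/L1/L2 = -/-/G → run G
t=18: (idle)
t=19: (idle)
t=20: (idle)
t=21: (idle)

context switches = 6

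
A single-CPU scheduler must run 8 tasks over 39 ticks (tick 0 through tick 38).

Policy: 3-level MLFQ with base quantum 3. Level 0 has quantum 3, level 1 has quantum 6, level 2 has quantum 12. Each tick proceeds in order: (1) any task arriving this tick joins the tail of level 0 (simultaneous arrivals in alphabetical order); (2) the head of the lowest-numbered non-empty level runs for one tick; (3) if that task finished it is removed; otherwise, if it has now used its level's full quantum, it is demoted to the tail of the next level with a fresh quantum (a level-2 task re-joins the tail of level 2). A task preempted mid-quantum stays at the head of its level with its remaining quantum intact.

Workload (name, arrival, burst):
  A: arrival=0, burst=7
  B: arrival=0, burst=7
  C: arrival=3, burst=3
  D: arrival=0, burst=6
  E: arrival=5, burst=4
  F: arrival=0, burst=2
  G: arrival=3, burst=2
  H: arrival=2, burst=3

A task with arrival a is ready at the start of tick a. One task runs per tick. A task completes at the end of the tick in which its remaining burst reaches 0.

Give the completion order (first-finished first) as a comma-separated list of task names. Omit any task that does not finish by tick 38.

t=0: L0/L1/L2 = ABDF/-/- → run A
t=1: L0/L1/L2 = ABDF/-/- → run A
t=2: L0/L1/L2 = ABDFH/-/- → run A
t=3: L0/L1/L2 = BDFHCG/A/- → run B
t=4: L0/L1/L2 = BDFHCG/A/- → run B
t=5: L0/L1/L2 = BDFHCGE/A/- → run B
t=6: L0/L1/L2 = DFHCGE/AB/- → run D
t=7: L0/L1/L2 = DFHCGE/AB/- → run D
t=8: L0/L1/L2 = DFHCGE/AB/- → run D
t=9: L0/L1/L2 = FHCGE/ABD/- → run F
t=10: L0/L1/L2 = FHCGE/ABD/- → run F
t=11: L0/L1/L2 = HCGE/ABD/- → run H
t=12: L0/L1/L2 = HCGE/ABD/- → run H
t=13: L0/L1/L2 = HCGE/ABD/- → run H
t=14: L0/L1/L2 = CGE/ABD/- → run C
t=15: L0/L1/L2 = CGE/ABD/- → run C
t=16: L0/L1/L2 = CGE/ABD/- → run C
t=17: L0/L1/L2 = GE/ABD/- → run G
t=18: L0/L1/L2 = GE/ABD/- → run G
t=19: L0/L1/L2 = E/ABD/- → run E
t=20: L0/L1/L2 = E/ABD/- → run E
t=21: L0/L1/L2 = E/ABD/- → run E
t=22: L0/L1/L2 = -/ABDE/- → run A
t=23: L0/L1/L2 = -/ABDE/- → run A
t=24: L0/L1/L2 = -/ABDE/- → run A
t=25: L0/L1/L2 = -/ABDE/- → run A
t=26: L0/L1/L2 = -/BDE/- → run B
t=27: L0/L1/L2 = -/BDE/- → run B
t=28: L0/L1/L2 = -/BDE/- → run B
t=29: L0/L1/L2 = -/BDE/- → run B
t=30: L0/L1/L2 = -/DE/- → run D
t=31: L0/L1/L2 = -/DE/- → run D
t=32: L0/L1/L2 = -/DE/- → run D
t=33: L0/L1/L2 = -/E/- → run E
t=34: (idle)
t=35: (idle)
t=36: (idle)
t=37: (idle)
t=38: (idle)

completion order = F, H, C, G, A, B, D, E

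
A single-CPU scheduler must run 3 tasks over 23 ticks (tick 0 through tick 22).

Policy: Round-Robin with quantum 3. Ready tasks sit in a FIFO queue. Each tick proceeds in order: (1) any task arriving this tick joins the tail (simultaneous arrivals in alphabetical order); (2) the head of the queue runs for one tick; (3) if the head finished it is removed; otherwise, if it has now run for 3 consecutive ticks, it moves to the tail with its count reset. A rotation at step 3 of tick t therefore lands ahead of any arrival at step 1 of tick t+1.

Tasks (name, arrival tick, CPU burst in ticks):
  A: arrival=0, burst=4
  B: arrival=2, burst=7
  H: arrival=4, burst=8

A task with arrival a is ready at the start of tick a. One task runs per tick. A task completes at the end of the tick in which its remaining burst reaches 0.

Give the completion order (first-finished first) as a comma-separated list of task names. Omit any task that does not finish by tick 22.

t=0: queue=[A] q_used=0 → run A
t=1: queue=[A] q_used=1 → run A
t=2: queue=[A,B] q_used=2 → run A
t=3: queue=[B,A] q_used=0 → run B
t=4: queue=[B,A,H] q_used=1 → run B
t=5: queue=[B,A,H] q_used=2 → run B
t=6: queue=[A,H,B] q_used=0 → run A
t=7: queue=[H,B] q_used=0 → run H
t=8: queue=[H,B] q_used=1 → run H
t=9: queue=[H,B] q_used=2 → run H
t=10: queue=[B,H] q_used=0 → run B
t=11: queue=[B,H] q_used=1 → run B
t=12: queue=[B,H] q_used=2 → run B
t=13: queue=[H,B] q_used=0 → run H
t=14: queue=[H,B] q_used=1 → run H
t=15: queue=[H,B] q_used=2 → run H
t=16: queue=[B,H] q_used=0 → run B
t=17: queue=[H] q_used=0 → run H
t=18: queue=[H] q_used=1 → run H
t=19: (idle)
t=20: (idle)
t=21: (idle)
t=22: (idle)

completion order = A, B, H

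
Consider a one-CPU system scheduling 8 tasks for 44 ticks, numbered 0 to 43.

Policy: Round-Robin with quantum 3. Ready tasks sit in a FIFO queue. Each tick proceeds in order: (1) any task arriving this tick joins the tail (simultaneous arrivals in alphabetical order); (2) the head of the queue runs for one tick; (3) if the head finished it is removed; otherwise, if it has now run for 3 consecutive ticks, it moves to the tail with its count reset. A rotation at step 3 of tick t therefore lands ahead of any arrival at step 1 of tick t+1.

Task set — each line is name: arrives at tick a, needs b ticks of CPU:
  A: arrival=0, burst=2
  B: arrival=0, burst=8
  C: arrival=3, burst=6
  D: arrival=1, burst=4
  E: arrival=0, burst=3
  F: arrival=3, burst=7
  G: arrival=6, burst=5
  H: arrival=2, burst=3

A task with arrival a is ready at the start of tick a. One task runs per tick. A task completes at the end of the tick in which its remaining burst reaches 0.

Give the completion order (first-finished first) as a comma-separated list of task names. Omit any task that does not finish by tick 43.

t=0: queue=[A,B,E] q_used=0 → run A
t=1: queue=[A,B,E,D] q_used=1 → run A
t=2: queue=[B,E,D,H] q_used=0 → run B
t=3: queue=[B,E,D,H,C,F] q_used=1 → run B
t=4: queue=[B,E,D,H,C,F] q_used=2 → run B
t=5: queue=[E,D,H,C,F,B] q_used=0 → run E
t=6: queue=[E,D,H,C,F,B,G] q_used=1 → run E
t=7: queue=[E,D,H,C,F,B,G] q_used=2 → run E
t=8: queue=[D,H,C,F,B,G] q_used=0 → run D
t=9: queue=[D,H,C,F,B,G] q_used=1 → run D
t=10: queue=[D,H,C,F,B,G] q_used=2 → run D
t=11: queue=[H,C,F,B,G,D] q_used=0 → run H
t=12: queue=[H,C,F,B,G,D] q_used=1 → run H
t=13: queue=[H,C,F,B,G,D] q_used=2 → run H
t=14: queue=[C,F,B,G,D] q_used=0 → run C
t=15: queue=[C,F,B,G,D] q_used=1 → run C
t=16: queue=[C,F,B,G,D] q_used=2 → run C
t=17: queue=[F,B,G,D,C] q_used=0 → run F
t=18: queue=[F,B,G,D,C] q_used=1 → run F
t=19: queue=[F,B,G,D,C] q_used=2 → run F
t=20: queue=[B,G,D,C,F] q_used=0 → run B
t=21: queue=[B,G,D,C,F] q_used=1 → run B
t=22: queue=[B,G,D,C,F] q_used=2 → run B
t=23: queue=[G,D,C,F,B] q_used=0 → run G
t=24: queue=[G,D,C,F,B] q_used=1 → run G
t=25: queue=[G,D,C,F,B] q_used=2 → run G
t=26: queue=[D,C,F,B,G] q_used=0 → run D
t=27: queue=[C,F,B,G] q_used=0 → run C
t=28: queue=[C,F,B,G] q_used=1 → run C
t=29: queue=[C,F,B,G] q_used=2 → run C
t=30: queue=[F,B,G] q_used=0 → run F
t=31: queue=[F,B,G] q_used=1 → run F
t=32: queue=[F,B,G] q_used=2 → run F
t=33: queue=[B,G,F] q_used=0 → run B
t=34: queue=[B,G,F] q_used=1 → run B
t=35: queue=[G,F] q_used=0 → run G
t=36: queue=[G,F] q_used=1 → run G
t=37: queue=[F] q_used=0 → run F
t=38: (idle)
t=39: (idle)
t=40: (idle)
t=41: (idle)
t=42: (idle)
t=43: (idle)

completion order = A, E, H, D, C, B, G, F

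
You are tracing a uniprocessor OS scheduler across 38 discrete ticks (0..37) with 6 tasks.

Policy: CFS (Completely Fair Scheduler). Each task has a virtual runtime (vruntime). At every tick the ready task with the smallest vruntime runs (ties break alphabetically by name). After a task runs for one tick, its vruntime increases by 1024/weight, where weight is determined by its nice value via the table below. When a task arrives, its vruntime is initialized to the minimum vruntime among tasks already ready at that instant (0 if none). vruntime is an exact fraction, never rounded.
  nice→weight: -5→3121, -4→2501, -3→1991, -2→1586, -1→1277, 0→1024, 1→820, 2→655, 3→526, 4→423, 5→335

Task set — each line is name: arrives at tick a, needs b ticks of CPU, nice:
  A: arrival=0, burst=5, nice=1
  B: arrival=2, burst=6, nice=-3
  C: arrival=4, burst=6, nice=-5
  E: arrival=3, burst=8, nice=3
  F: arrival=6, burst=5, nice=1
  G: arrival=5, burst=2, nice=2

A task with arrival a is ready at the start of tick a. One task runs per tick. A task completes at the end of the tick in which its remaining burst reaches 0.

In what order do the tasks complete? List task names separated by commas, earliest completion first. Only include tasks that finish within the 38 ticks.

completion order = G, C, A, B, F, E

t=0: vr[A=0] → run A
t=1: vr[A=256/205] → run A
t=2: vr[A=512/205 B=512/205] → run A
t=3: vr[A=768/205 B=512/205 E=512/205] → run B
t=4: vr[A=768/205 B=1229312/408155 C=512/205 E=512/205] → run C
t=5: vr[A=768/205 B=1229312/408155 C=1807872/639805 E=512/205 G=512/205] → run E
t=6: vr[A=768/205 B=1229312/408155 C=1807872/639805 E=239616/53915 F=512/205 G=512/205] → run F
t=7: vr[A=768/205 B=1229312/408155 C=1807872/639805 E=239616/53915 F=768/205 G=512/205] → run G
t=8: vr[A=768/205 B=1229312/408155 C=1807872/639805 E=239616/53915 F=768/205 G=109056/26855] → run C
t=9: vr[A=768/205 B=1229312/408155 C=2017792/639805 E=239616/53915 F=768/205 G=109056/26855] → run B
t=10: vr[A=768/205 B=1439232/408155 C=2017792/639805 E=239616/53915 F=768/205 G=109056/26855] → run C
t=11: vr[A=768/205 B=1439232/408155 C=2227712/639805 E=239616/53915 F=768/205 G=109056/26855] → run C
t=12: vr[A=768/205 B=1439232/408155 C=2437632/639805 E=239616/53915 F=768/205 G=109056/26855] → run B
t=13: vr[A=768/205 B=1649152/408155 C=2437632/639805 E=239616/53915 F=768/205 G=109056/26855] → run A
t=14: vr[A=1024/205 B=1649152/408155 C=2437632/639805 E=239616/53915 F=768/205 G=109056/26855] → run F
t=15: vr[A=1024/205 B=1649152/408155 C=2437632/639805 E=239616/53915 F=1024/205 G=109056/26855] → run C
t=16: vr[A=1024/205 B=1649152/408155 C=2647552/639805 E=239616/53915 F=1024/205 G=109056/26855] → run B
t=17: vr[A=1024/205 B=1859072/408155 C=2647552/639805 E=239616/53915 F=1024/205 G=109056/26855] → run G
t=18: vr[A=1024/205 B=1859072/408155 C=2647552/639805 E=239616/53915 F=1024/205] → run C
t=19: vr[A=1024/205 B=1859072/408155 E=239616/53915 F=1024/205] → run E
t=20: vr[A=1024/205 B=1859072/408155 E=344576/53915 F=1024/205] → run B
t=21: vr[A=1024/205 B=2068992/408155 E=344576/53915 F=1024/205] → run A
t=22: vr[B=2068992/408155 E=344576/53915 F=1024/205] → run F
t=23: vr[B=2068992/408155 E=344576/53915 F=256/41] → run B
t=24: vr[E=344576/53915 F=256/41] → run F
t=25: vr[E=344576/53915 F=1536/205] → run E
t=26: vr[E=449536/53915 F=1536/205] → run F
t=27: vr[E=449536/53915] → run E
t=28: vr[E=554496/53915] → run E
t=29: vr[E=659456/53915] → run E
t=30: vr[E=764416/53915] → run E
t=31: vr[E=869376/53915] → run E
t=32: (idle)
t=33: (idle)
t=34: (idle)
t=35: (idle)
t=36: (idle)
t=37: (idle)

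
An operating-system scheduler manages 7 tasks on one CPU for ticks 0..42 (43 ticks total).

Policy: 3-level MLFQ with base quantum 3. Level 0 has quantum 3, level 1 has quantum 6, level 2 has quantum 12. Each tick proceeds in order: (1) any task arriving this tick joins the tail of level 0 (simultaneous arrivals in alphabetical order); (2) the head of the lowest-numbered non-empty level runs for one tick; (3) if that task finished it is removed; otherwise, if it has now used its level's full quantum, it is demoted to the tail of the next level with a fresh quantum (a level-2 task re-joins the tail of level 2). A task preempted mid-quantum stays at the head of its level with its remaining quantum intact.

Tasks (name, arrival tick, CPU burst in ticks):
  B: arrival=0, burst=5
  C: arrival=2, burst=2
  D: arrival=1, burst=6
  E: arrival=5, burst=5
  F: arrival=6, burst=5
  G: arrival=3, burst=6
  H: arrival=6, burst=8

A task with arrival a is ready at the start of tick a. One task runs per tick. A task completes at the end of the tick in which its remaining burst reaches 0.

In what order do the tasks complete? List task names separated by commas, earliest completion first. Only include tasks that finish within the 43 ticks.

t=0: L0/L1/L2 = B/-/- → run B
t=1: L0/L1/L2 = BD/-/- → run B
t=2: L0/L1/L2 = BDC/-/- → run B
t=3: L0/L1/L2 = DCG/B/- → run D
t=4: L0/L1/L2 = DCG/B/- → run D
t=5: L0/L1/L2 = DCGE/B/- → run D
t=6: L0/L1/L2 = CGEFH/BD/- → run C
t=7: L0/L1/L2 = CGEFH/BD/- → run C
t=8: L0/L1/L2 = GEFH/BD/- → run G
t=9: L0/L1/L2 = GEFH/BD/- → run G
t=10: L0/L1/L2 = GEFH/BD/- → run G
t=11: L0/L1/L2 = EFH/BDG/- → run E
t=12: L0/L1/L2 = EFH/BDG/- → run E
t=13: L0/L1/L2 = EFH/BDG/- → run E
t=14: L0/L1/L2 = FH/BDGE/- → run F
t=15: L0/L1/L2 = FH/BDGE/- → run F
t=16: L0/L1/L2 = FH/BDGE/- → run F
t=17: L0/L1/L2 = H/BDGEF/- → run H
t=18: L0/L1/L2 = H/BDGEF/- → run H
t=19: L0/L1/L2 = H/BDGEF/- → run H
t=20: L0/L1/L2 = -/BDGEFH/- → run B
t=21: L0/L1/L2 = -/BDGEFH/- → run B
t=22: L0/L1/L2 = -/DGEFH/- → run D
t=23: L0/L1/L2 = -/DGEFH/- → run D
t=24: L0/L1/L2 = -/DGEFH/- → run D
t=25: L0/L1/L2 = -/GEFH/- → run G
t=26: L0/L1/L2 = -/GEFH/- → run G
t=27: L0/L1/L2 = -/GEFH/- → run G
t=28: L0/L1/L2 = -/EFH/- → run E
t=29: L0/L1/L2 = -/EFH/- → run E
t=30: L0/L1/L2 = -/FH/- → run F
t=31: L0/L1/L2 = -/FH/- → run F
t=32: L0/L1/L2 = -/H/- → run H
t=33: L0/L1/L2 = -/H/- → run H
t=34: L0/L1/L2 = -/H/- → run H
t=35: L0/L1/L2 = -/H/- → run H
t=36: L0/L1/L2 = -/H/- → run H
t=37: (idle)
t=38: (idle)
t=39: (idle)
t=40: (idle)
t=41: (idle)
t=42: (idle)

completion order = C, B, D, G, E, F, H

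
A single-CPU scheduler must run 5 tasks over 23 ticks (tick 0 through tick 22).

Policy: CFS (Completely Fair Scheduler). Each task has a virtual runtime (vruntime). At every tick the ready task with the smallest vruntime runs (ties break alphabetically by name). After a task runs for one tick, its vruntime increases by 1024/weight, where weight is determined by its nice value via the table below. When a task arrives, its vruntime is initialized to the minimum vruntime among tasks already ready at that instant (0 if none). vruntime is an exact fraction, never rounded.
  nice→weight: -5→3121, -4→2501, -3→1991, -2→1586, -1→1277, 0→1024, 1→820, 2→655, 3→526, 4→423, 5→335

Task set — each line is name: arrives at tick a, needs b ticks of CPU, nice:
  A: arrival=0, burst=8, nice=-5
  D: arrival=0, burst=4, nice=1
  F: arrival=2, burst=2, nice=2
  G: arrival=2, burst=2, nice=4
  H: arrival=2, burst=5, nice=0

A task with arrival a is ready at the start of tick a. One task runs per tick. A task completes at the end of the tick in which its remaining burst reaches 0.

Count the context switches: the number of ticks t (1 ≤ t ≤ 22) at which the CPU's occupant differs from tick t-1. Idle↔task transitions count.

context switches = 19

t=0: vr[A=0 D=0] → run A
t=1: vr[A=1024/3121 D=0] → run D
t=2: vr[A=1024/3121 D=256/205 F=1024/3121 G=1024/3121 H=1024/3121] → run A
t=3: vr[A=2048/3121 D=256/205 F=1024/3121 G=1024/3121 H=1024/3121] → run F
t=4: vr[A=2048/3121 D=256/205 F=3866624/2044255 G=1024/3121 H=1024/3121] → run G
t=5: vr[A=2048/3121 D=256/205 F=3866624/2044255 G=3629056/1320183 H=1024/3121] → run H
t=6: vr[A=2048/3121 D=256/205 F=3866624/2044255 G=3629056/1320183 H=4145/3121] → run A
t=7: vr[A=3072/3121 D=256/205 F=3866624/2044255 G=3629056/1320183 H=4145/3121] → run A
t=8: vr[A=4096/3121 D=256/205 F=3866624/2044255 G=3629056/1320183 H=4145/3121] → run D
t=9: vr[A=4096/3121 D=512/205 F=3866624/2044255 G=3629056/1320183 H=4145/3121] → run A
t=10: vr[A=5120/3121 D=512/205 F=3866624/2044255 G=3629056/1320183 H=4145/3121] → run H
t=11: vr[A=5120/3121 D=512/205 F=3866624/2044255 G=3629056/1320183 H=7266/3121] → run A
t=12: vr[A=6144/3121 D=512/205 F=3866624/2044255 G=3629056/1320183 H=7266/3121] → run F
t=13: vr[A=6144/3121 D=512/205 G=3629056/1320183 H=7266/3121] → run A
t=14: vr[A=7168/3121 D=512/205 G=3629056/1320183 H=7266/3121] → run A
t=15: vr[D=512/205 G=3629056/1320183 H=7266/3121] → run H
t=16: vr[D=512/205 G=3629056/1320183 H=10387/3121] → run D
t=17: vr[D=768/205 G=3629056/1320183 H=10387/3121] → run G
t=18: vr[D=768/205 H=10387/3121] → run H
t=19: vr[D=768/205 H=13508/3121] → run D
t=20: vr[H=13508/3121] → run H
t=21: (idle)
t=22: (idle)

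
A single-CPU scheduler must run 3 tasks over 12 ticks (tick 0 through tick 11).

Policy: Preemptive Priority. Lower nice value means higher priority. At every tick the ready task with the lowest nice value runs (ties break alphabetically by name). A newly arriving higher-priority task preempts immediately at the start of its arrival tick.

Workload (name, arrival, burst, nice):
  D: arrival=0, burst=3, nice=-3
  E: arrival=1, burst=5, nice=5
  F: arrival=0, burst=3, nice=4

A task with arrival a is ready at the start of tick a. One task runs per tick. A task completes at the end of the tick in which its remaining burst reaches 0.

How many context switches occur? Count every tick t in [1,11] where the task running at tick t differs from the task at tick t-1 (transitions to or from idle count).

t=0: ready={D,F} → run D
t=1: ready={D,E,F} → run D
t=2: ready={D,E,F} → run D
t=3: ready={E,F} → run F
t=4: ready={E,F} → run F
t=5: ready={E,F} → run F
t=6: ready={E} → run E
t=7: ready={E} → run E
t=8: ready={E} → run E
t=9: ready={E} → run E
t=10: ready={E} → run E
t=11: (idle)

context switches = 3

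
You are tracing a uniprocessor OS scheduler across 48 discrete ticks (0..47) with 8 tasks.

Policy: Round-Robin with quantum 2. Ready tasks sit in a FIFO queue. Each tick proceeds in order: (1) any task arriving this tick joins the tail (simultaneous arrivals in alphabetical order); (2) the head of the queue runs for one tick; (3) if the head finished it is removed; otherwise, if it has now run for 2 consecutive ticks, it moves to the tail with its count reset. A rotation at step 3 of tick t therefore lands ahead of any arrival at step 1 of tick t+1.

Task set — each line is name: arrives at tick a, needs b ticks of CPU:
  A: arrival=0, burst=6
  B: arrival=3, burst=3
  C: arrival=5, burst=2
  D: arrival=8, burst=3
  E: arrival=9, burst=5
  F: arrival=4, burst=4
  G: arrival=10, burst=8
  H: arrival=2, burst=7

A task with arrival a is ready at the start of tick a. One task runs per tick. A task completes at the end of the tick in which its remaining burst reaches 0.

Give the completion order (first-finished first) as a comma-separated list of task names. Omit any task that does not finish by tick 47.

t=0: queue=[A] q_used=0 → run A
t=1: queue=[A] q_used=1 → run A
t=2: queue=[A,H] q_used=0 → run A
t=3: queue=[A,H,B] q_used=1 → run A
t=4: queue=[H,B,A,F] q_used=0 → run H
t=5: queue=[H,B,A,F,C] q_used=1 → run H
t=6: queue=[B,A,F,C,H] q_used=0 → run B
t=7: queue=[B,A,F,C,H] q_used=1 → run B
t=8: queue=[A,F,C,H,B,D] q_used=0 → run A
t=9: queue=[A,F,C,H,B,D,E] q_used=1 → run A
t=10: queue=[F,C,H,B,D,E,G] q_used=0 → run F
t=11: queue=[F,C,H,B,D,E,G] q_used=1 → run F
t=12: queue=[C,H,B,D,E,G,F] q_used=0 → run C
t=13: queue=[C,H,B,D,E,G,F] q_used=1 → run C
t=14: queue=[H,B,D,E,G,F] q_used=0 → run H
t=15: queue=[H,B,D,E,G,F] q_used=1 → run H
t=16: queue=[B,D,E,G,F,H] q_used=0 → run B
t=17: queue=[D,E,G,F,H] q_used=0 → run D
t=18: queue=[D,E,G,F,H] q_used=1 → run D
t=19: queue=[E,G,F,H,D] q_used=0 → run E
t=20: queue=[E,G,F,H,D] q_used=1 → run E
t=21: queue=[G,F,H,D,E] q_used=0 → run G
t=22: queue=[G,F,H,D,E] q_used=1 → run G
t=23: queue=[F,H,D,E,G] q_used=0 → run F
t=24: queue=[F,H,D,E,G] q_used=1 → run F
t=25: queue=[H,D,E,G] q_used=0 → run H
t=26: queue=[H,D,E,G] q_used=1 → run H
t=27: queue=[D,E,G,H] q_used=0 → run D
t=28: queue=[E,G,H] q_used=0 → run E
t=29: queue=[E,G,H] q_used=1 → run E
t=30: queue=[G,H,E] q_used=0 → run G
t=31: queue=[G,H,E] q_used=1 → run G
t=32: queue=[H,E,G] q_used=0 → run H
t=33: queue=[E,G] q_used=0 → run E
t=34: queue=[G] q_used=0 → run G
t=35: queue=[G] q_used=1 → run G
t=36: queue=[G] q_used=0 → run G
t=37: queue=[G] q_used=1 → run G
t=38: (idle)
t=39: (idle)
t=40: (idle)
t=41: (idle)
t=42: (idle)
t=43: (idle)
t=44: (idle)
t=45: (idle)
t=46: (idle)
t=47: (idle)

completion order = A, C, B, F, D, H, E, G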